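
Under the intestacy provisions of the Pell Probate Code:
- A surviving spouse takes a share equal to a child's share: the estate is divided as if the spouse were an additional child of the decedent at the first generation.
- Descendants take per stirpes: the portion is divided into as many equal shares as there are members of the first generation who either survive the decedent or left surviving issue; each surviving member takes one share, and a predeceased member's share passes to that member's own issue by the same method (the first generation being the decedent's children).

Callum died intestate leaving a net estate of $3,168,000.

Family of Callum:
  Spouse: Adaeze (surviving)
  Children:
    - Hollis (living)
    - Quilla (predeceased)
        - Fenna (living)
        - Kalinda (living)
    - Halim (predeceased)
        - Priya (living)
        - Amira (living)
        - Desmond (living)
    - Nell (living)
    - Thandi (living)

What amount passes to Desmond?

The spouse counts as an additional share at the children's level, so there are 6 primary shares of $528,000. Adaeze takes one such share ($528,000).
The children's combined portion ($2,640,000) is divided into 5 shares of $528,000: Hollis, Nell, and Thandi each take $528,000; Quilla's $528,000 share passes to Quilla's issue; Halim's $528,000 share passes to Halim's issue.
Quilla's share ($528,000) is divided into 2 shares of $264,000: Fenna and Kalinda each take $264,000.
Halim's share ($528,000) is divided into 3 shares of $176,000: Priya, Amira, and Desmond each take $176,000.

Desmond receives $176,000.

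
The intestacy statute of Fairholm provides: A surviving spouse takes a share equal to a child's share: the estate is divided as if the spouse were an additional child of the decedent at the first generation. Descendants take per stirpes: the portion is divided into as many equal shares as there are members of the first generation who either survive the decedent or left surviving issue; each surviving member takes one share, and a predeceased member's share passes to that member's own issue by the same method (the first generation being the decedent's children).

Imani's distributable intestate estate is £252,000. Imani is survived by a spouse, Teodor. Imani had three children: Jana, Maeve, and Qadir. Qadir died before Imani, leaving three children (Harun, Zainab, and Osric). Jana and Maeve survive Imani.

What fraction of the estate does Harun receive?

The spouse counts as an additional share at the children's level, so there are 4 primary shares of £63,000. Teodor takes one such share (£63,000).
The children's combined portion (£189,000) is divided into 3 shares of £63,000: Jana and Maeve each take £63,000; Qadir's £63,000 share passes to Qadir's issue.
Qadir's share (£63,000) is divided into 3 shares of £21,000: Harun, Zainab, and Osric each take £21,000.

Harun receives 1/12 of the estate.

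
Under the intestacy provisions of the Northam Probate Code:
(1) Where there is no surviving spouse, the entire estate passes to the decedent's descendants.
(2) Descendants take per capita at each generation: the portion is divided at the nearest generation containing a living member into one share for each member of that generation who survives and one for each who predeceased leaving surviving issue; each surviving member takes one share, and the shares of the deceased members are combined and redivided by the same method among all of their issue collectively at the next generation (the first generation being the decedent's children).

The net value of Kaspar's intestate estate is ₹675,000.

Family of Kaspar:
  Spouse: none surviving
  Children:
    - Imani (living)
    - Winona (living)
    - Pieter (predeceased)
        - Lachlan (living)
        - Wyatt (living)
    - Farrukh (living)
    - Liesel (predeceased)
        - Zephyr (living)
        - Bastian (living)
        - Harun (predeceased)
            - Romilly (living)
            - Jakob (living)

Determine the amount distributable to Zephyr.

The entire ₹675,000 passes to the descendants.
That amount (₹675,000) is divided at the children's generation into 5 shares of ₹135,000. Imani, Winona, and Farrukh each take ₹135,000. The 2 shares of the deceased (Pieter and Liesel) are combined into a pool of ₹270,000.
That pool (₹270,000) is divided at the grandchildren's generation into 5 shares of ₹54,000. Lachlan, Wyatt, Zephyr, and Bastian each take ₹54,000. The remaining share for the deceased Harun (₹54,000) is carried to the next generation.
That pool (₹54,000) is divided at the great-grandchildren's generation equally among Romilly and Jakob: ₹27,000 each.

Zephyr receives ₹54,000.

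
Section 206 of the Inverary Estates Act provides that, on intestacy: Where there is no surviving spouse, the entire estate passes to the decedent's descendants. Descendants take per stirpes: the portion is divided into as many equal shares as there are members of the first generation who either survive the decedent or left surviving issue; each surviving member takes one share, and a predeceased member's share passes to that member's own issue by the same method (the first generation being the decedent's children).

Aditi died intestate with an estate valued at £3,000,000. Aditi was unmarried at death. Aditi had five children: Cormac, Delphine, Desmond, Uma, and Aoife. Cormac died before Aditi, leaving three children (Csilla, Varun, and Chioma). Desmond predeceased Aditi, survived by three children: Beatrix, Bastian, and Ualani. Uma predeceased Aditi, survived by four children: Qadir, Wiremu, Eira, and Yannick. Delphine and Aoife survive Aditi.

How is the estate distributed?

The entire £3,000,000 passes to the descendants.
That amount (£3,000,000) is divided into 5 shares of £600,000: Delphine and Aoife each take £600,000; Cormac's £600,000 share passes to Cormac's issue; Desmond's £600,000 share passes to Desmond's issue; Uma's £600,000 share passes to Uma's issue.
Cormac's share (£600,000) is divided into 3 shares of £200,000: Csilla, Varun, and Chioma each take £200,000.
Desmond's share (£600,000) is divided into 3 shares of £200,000: Beatrix, Bastian, and Ualani each take £200,000.
Uma's share (£600,000) is divided into 4 shares of £150,000: Qadir, Wiremu, Eira, and Yannick each take £150,000.

Csilla: £200,000; Varun: £200,000; Chioma: £200,000; Delphine: £600,000; Beatrix: £200,000; Bastian: £200,000; Ualani: £200,000; Qadir: £150,000; Wiremu: £150,000; Eira: £150,000; Yannick: £150,000; Aoife: £600,000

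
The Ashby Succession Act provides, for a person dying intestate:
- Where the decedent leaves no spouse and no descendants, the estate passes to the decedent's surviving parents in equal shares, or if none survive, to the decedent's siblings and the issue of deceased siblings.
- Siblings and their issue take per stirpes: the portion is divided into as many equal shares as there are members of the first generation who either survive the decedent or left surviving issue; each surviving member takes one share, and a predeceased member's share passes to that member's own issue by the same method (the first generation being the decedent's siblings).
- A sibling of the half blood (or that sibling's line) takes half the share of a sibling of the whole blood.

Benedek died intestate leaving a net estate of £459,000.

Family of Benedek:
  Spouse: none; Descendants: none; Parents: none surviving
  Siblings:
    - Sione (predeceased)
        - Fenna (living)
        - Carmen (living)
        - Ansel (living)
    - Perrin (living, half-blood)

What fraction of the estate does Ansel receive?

Ansel receives 2/9 of the estate.

The entire £459,000 passes to the siblings and their issue.
Counting each half-blood sibling's line as half a unit, there are 3/2 units in £459,000, so one unit is £306,000. Whole-blood lines (Sione) take £306,000 each; half-blood lines (Perrin) take £153,000 each.
Sione's share (£306,000) is divided into 3 shares of £102,000: Fenna, Carmen, and Ansel each take £102,000.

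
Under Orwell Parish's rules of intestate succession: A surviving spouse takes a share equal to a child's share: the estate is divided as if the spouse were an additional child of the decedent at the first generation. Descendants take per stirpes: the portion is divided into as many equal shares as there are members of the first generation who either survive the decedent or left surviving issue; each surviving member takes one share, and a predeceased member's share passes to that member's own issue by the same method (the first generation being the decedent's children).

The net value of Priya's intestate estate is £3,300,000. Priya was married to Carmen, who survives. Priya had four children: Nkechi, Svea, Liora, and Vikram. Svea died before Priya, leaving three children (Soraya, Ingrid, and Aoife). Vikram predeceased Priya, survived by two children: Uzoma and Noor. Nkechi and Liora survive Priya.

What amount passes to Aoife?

The spouse counts as an additional share at the children's level, so there are 5 primary shares of £660,000. Carmen takes one such share (£660,000).
The children's combined portion (£2,640,000) is divided into 4 shares of £660,000: Nkechi and Liora each take £660,000; Svea's £660,000 share passes to Svea's issue; Vikram's £660,000 share passes to Vikram's issue.
Svea's share (£660,000) is divided into 3 shares of £220,000: Soraya, Ingrid, and Aoife each take £220,000.
Vikram's share (£660,000) is divided into 2 shares of £330,000: Uzoma and Noor each take £330,000.

Aoife receives £220,000.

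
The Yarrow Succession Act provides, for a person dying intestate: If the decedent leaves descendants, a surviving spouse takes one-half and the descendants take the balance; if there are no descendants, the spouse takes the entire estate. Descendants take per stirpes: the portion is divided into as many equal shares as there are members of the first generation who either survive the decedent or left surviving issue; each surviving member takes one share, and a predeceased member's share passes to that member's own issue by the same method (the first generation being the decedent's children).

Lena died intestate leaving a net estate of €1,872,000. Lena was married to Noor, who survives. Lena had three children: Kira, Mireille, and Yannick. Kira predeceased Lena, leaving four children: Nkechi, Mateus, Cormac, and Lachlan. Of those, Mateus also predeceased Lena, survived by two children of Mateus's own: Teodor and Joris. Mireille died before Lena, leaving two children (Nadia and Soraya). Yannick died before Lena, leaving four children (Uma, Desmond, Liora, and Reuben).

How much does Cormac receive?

Cormac receives €78,000.

Noor takes one-half of €1,872,000 = €936,000. The remaining €936,000 passes to the descendants.
The descendants' portion (€936,000) is divided into 3 shares of €312,000: Kira's €312,000 share passes to Kira's issue; Mireille's €312,000 share passes to Mireille's issue; Yannick's €312,000 share passes to Yannick's issue.
Kira's share (€312,000) is divided into 4 shares of €78,000: Nkechi, Cormac, and Lachlan each take €78,000; Mateus's €78,000 share passes to Mateus's issue.
Mateus's share (€78,000) is divided into 2 shares of €39,000: Teodor and Joris each take €39,000.
Mireille's share (€312,000) is divided into 2 shares of €156,000: Nadia and Soraya each take €156,000.
Yannick's share (€312,000) is divided into 4 shares of €78,000: Uma, Desmond, Liora, and Reuben each take €78,000.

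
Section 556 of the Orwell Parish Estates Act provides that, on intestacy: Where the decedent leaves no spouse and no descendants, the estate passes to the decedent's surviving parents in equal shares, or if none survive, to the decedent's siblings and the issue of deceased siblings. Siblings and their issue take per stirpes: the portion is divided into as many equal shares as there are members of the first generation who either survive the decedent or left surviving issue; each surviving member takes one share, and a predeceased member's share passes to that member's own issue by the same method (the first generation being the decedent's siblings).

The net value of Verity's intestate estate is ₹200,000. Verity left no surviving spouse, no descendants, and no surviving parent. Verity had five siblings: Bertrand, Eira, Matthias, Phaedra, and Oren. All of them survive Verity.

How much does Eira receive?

Eira receives ₹40,000.

The entire ₹200,000 passes to the siblings and their issue.
That amount (₹200,000) is divided into 5 shares of ₹40,000: Bertrand, Eira, Matthias, Phaedra, and Oren each take ₹40,000.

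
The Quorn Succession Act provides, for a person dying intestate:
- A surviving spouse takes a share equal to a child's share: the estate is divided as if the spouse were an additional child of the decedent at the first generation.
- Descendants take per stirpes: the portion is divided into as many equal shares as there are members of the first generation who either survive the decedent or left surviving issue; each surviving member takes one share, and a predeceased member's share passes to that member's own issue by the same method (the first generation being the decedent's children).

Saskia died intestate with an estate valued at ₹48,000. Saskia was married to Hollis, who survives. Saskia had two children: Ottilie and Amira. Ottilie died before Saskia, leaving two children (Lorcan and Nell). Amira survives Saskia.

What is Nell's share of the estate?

Nell receives ₹8,000.

The spouse counts as an additional share at the children's level, so there are 3 primary shares of ₹16,000. Hollis takes one such share (₹16,000).
The children's combined portion (₹32,000) is divided into 2 shares of ₹16,000: Amira takes ₹16,000; Ottilie's ₹16,000 share passes to Ottilie's issue.
Ottilie's share (₹16,000) is divided into 2 shares of ₹8,000: Lorcan and Nell each take ₹8,000.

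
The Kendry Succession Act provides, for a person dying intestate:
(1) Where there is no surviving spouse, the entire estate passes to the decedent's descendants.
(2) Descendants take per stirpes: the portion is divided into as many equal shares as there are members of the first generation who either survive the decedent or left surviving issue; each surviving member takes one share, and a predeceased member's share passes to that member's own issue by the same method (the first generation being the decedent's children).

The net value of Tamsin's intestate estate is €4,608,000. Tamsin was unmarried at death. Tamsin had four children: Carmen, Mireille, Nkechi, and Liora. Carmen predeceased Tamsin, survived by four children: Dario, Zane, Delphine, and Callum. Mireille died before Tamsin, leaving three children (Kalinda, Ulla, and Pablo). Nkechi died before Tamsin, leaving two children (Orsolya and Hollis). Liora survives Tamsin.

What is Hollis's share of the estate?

The entire €4,608,000 passes to the descendants.
That amount (€4,608,000) is divided into 4 shares of €1,152,000: Liora takes €1,152,000; Carmen's €1,152,000 share passes to Carmen's issue; Mireille's €1,152,000 share passes to Mireille's issue; Nkechi's €1,152,000 share passes to Nkechi's issue.
Carmen's share (€1,152,000) is divided into 4 shares of €288,000: Dario, Zane, Delphine, and Callum each take €288,000.
Mireille's share (€1,152,000) is divided into 3 shares of €384,000: Kalinda, Ulla, and Pablo each take €384,000.
Nkechi's share (€1,152,000) is divided into 2 shares of €576,000: Orsolya and Hollis each take €576,000.

Hollis receives €576,000.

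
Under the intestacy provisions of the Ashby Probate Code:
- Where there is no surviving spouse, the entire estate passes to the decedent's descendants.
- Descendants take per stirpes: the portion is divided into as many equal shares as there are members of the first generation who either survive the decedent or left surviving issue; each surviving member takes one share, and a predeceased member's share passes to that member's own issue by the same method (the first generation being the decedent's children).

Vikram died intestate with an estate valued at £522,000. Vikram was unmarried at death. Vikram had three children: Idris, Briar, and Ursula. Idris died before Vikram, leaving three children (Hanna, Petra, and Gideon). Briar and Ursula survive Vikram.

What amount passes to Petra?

Petra receives £58,000.

The entire £522,000 passes to the descendants.
That amount (£522,000) is divided into 3 shares of £174,000: Briar and Ursula each take £174,000; Idris's £174,000 share passes to Idris's issue.
Idris's share (£174,000) is divided into 3 shares of £58,000: Hanna, Petra, and Gideon each take £58,000.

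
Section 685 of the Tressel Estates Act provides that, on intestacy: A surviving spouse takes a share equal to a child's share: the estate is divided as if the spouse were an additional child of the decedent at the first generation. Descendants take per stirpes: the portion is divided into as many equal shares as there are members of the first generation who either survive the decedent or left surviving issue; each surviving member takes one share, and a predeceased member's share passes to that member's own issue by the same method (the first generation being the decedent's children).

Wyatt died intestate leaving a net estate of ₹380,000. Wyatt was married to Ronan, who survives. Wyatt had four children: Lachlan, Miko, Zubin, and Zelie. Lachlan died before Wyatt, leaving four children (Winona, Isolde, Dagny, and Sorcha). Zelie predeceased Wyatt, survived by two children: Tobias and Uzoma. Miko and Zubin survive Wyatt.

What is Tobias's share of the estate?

Tobias receives ₹38,000.

The spouse counts as an additional share at the children's level, so there are 5 primary shares of ₹76,000. Ronan takes one such share (₹76,000).
The children's combined portion (₹304,000) is divided into 4 shares of ₹76,000: Miko and Zubin each take ₹76,000; Lachlan's ₹76,000 share passes to Lachlan's issue; Zelie's ₹76,000 share passes to Zelie's issue.
Lachlan's share (₹76,000) is divided into 4 shares of ₹19,000: Winona, Isolde, Dagny, and Sorcha each take ₹19,000.
Zelie's share (₹76,000) is divided into 2 shares of ₹38,000: Tobias and Uzoma each take ₹38,000.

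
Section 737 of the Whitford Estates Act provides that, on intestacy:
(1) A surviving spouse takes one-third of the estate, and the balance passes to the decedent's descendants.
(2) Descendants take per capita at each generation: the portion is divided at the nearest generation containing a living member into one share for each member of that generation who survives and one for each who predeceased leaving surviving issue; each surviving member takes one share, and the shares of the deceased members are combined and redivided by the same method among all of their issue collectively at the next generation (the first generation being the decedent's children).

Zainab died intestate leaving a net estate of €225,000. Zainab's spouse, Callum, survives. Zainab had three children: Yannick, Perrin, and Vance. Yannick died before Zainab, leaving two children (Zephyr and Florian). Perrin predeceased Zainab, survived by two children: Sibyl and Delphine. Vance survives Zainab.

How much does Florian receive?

Florian receives €25,000.

Callum takes one-third of €225,000 = €75,000. The remaining €150,000 passes to the descendants.
The descendants' portion (€150,000) is divided at the children's generation into 3 shares of €50,000. Vance takes €50,000. The 2 shares of the deceased (Yannick and Perrin) are combined into a pool of €100,000.
That pool (€100,000) is divided at the grandchildren's generation equally among Zephyr, Florian, Sibyl, and Delphine: €25,000 each.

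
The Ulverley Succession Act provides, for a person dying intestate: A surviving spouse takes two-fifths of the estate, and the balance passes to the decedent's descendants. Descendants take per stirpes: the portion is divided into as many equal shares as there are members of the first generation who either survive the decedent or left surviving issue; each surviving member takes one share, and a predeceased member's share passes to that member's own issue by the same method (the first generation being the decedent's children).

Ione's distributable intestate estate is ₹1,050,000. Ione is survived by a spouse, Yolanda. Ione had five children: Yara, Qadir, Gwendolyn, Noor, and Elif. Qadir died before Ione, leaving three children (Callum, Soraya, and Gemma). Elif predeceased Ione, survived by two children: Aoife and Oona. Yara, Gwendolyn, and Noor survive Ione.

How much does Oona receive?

Oona receives ₹63,000.

Yolanda takes two-fifths of ₹1,050,000 = ₹420,000. The remaining ₹630,000 passes to the descendants.
The descendants' portion (₹630,000) is divided into 5 shares of ₹126,000: Yara, Gwendolyn, and Noor each take ₹126,000; Qadir's ₹126,000 share passes to Qadir's issue; Elif's ₹126,000 share passes to Elif's issue.
Qadir's share (₹126,000) is divided into 3 shares of ₹42,000: Callum, Soraya, and Gemma each take ₹42,000.
Elif's share (₹126,000) is divided into 2 shares of ₹63,000: Aoife and Oona each take ₹63,000.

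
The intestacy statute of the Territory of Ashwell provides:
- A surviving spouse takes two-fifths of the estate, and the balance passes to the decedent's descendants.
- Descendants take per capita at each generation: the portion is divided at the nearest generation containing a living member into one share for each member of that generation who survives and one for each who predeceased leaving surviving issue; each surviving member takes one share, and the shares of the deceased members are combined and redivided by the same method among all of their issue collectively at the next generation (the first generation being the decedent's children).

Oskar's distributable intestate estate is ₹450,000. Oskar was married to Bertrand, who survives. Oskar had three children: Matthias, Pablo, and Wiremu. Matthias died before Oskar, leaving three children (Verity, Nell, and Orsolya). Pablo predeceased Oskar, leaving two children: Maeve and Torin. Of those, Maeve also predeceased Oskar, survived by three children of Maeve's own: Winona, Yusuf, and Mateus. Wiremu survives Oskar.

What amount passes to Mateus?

Bertrand takes two-fifths of ₹450,000 = ₹180,000. The remaining ₹270,000 passes to the descendants.
The descendants' portion (₹270,000) is divided at the children's generation into 3 shares of ₹90,000. Wiremu takes ₹90,000. The 2 shares of the deceased (Matthias and Pablo) are combined into a pool of ₹180,000.
That pool (₹180,000) is divided at the grandchildren's generation into 5 shares of ₹36,000. Verity, Nell, Orsolya, and Torin each take ₹36,000. The remaining share for the deceased Maeve (₹36,000) is carried to the next generation.
That pool (₹36,000) is divided at the great-grandchildren's generation equally among Winona, Yusuf, and Mateus: ₹12,000 each.

Mateus receives ₹12,000.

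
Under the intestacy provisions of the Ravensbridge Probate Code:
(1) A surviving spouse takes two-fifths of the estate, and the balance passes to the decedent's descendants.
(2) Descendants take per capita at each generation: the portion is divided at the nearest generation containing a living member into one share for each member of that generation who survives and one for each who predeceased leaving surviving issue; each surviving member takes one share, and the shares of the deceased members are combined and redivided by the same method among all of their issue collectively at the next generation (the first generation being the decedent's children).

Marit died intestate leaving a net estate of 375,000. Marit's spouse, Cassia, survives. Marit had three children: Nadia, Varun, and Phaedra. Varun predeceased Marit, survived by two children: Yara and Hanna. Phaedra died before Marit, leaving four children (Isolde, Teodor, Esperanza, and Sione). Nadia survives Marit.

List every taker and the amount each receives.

Cassia: 150,000; Nadia: 75,000; Yara: 25,000; Hanna: 25,000; Isolde: 25,000; Teodor: 25,000; Esperanza: 25,000; Sione: 25,000

Cassia takes two-fifths of 375,000 = 150,000. The remaining 225,000 passes to the descendants.
The descendants' portion (225,000) is divided at the children's generation into 3 shares of 75,000. Nadia takes 75,000. The 2 shares of the deceased (Varun and Phaedra) are combined into a pool of 150,000.
That pool (150,000) is divided at the grandchildren's generation equally among Yara, Hanna, Isolde, Teodor, Esperanza, and Sione: 25,000 each.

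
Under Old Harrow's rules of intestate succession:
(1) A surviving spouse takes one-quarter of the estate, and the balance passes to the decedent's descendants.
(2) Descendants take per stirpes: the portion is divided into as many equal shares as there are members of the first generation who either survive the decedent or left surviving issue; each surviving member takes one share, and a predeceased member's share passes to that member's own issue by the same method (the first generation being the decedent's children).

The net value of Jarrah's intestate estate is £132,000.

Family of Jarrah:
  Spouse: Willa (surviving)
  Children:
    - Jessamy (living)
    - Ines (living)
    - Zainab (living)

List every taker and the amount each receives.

Willa: £33,000; Jessamy: £33,000; Ines: £33,000; Zainab: £33,000

Willa takes one-quarter of £132,000 = £33,000. The remaining £99,000 passes to the descendants.
The descendants' portion (£99,000) is divided into 3 shares of £33,000: Jessamy, Ines, and Zainab each take £33,000.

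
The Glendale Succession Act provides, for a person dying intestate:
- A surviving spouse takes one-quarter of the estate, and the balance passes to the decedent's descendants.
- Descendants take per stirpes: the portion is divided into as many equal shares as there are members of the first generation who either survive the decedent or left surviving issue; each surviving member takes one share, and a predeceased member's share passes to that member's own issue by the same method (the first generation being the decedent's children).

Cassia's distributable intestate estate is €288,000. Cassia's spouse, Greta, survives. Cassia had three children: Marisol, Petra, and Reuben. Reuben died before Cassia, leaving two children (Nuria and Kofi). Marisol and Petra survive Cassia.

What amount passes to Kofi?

Greta takes one-quarter of €288,000 = €72,000. The remaining €216,000 passes to the descendants.
The descendants' portion (€216,000) is divided into 3 shares of €72,000: Marisol and Petra each take €72,000; Reuben's €72,000 share passes to Reuben's issue.
Reuben's share (€72,000) is divided into 2 shares of €36,000: Nuria and Kofi each take €36,000.

Kofi receives €36,000.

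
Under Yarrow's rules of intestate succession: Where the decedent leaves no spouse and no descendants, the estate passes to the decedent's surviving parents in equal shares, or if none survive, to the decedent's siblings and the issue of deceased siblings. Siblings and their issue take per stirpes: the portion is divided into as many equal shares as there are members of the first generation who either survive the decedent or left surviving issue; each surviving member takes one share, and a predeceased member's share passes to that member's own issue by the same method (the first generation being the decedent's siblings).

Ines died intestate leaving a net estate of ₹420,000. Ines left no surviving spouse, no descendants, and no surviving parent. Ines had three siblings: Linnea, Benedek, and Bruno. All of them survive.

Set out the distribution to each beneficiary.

Linnea: ₹140,000; Benedek: ₹140,000; Bruno: ₹140,000

The entire ₹420,000 passes to the siblings and their issue.
That amount (₹420,000) is divided into 3 shares of ₹140,000: Linnea, Benedek, and Bruno each take ₹140,000.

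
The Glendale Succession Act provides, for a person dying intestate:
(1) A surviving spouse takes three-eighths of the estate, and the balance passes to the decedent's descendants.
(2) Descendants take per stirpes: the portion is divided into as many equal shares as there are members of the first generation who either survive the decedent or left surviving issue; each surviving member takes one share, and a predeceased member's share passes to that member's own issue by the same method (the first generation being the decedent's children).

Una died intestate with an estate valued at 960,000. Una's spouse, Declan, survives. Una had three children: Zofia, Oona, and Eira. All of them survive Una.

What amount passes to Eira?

Declan takes three-eighths of 960,000 = 360,000. The remaining 600,000 passes to the descendants.
The descendants' portion (600,000) is divided into 3 shares of 200,000: Zofia, Oona, and Eira each take 200,000.

Eira receives 200,000.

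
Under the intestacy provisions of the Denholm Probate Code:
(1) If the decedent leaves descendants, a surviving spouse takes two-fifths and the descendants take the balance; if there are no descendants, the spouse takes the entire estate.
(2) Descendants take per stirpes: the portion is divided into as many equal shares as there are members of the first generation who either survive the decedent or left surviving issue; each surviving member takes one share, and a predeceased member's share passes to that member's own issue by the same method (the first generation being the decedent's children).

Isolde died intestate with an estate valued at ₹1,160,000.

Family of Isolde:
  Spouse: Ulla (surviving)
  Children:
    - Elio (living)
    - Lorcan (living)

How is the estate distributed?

Ulla: ₹464,000; Elio: ₹348,000; Lorcan: ₹348,000

Ulla takes two-fifths of ₹1,160,000 = ₹464,000. The remaining ₹696,000 passes to the descendants.
The descendants' portion (₹696,000) is divided into 2 shares of ₹348,000: Elio and Lorcan each take ₹348,000.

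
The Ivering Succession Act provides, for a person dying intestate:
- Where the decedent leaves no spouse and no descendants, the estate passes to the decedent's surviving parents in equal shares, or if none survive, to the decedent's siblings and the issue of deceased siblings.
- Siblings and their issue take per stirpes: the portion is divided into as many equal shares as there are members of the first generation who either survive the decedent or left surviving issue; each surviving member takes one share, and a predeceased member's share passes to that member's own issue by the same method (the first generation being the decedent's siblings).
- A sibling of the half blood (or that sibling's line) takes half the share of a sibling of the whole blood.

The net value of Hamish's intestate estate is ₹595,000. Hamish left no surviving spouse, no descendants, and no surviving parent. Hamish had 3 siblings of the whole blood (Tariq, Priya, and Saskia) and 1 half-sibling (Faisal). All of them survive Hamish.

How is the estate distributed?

The entire ₹595,000 passes to the siblings and their issue.
Counting each half-blood sibling's line as half a unit, there are 7/2 units in ₹595,000, so one unit is ₹170,000. Whole-blood lines (Tariq, Priya, and Saskia) take ₹170,000 each; half-blood lines (Faisal) take ₹85,000 each.

Tariq: ₹170,000; Priya: ₹170,000; Faisal: ₹85,000; Saskia: ₹170,000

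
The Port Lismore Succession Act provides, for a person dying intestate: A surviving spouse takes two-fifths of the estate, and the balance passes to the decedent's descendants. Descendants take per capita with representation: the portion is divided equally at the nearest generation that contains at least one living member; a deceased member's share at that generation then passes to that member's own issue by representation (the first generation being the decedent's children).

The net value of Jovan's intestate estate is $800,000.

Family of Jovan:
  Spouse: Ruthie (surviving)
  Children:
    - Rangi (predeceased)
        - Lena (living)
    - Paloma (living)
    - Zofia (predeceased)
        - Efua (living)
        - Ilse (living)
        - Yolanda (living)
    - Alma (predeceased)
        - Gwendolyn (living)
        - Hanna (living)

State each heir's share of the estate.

Ruthie takes two-fifths of $800,000 = $320,000. The remaining $480,000 passes to the descendants.
The descendants' portion ($480,000) is divided into 4 shares of $120,000: Paloma takes $120,000; Rangi's $120,000 share passes to Rangi's issue; Zofia's $120,000 share passes to Zofia's issue; Alma's $120,000 share passes to Alma's issue.
Rangi's share ($120,000) passes entirely to Lena.
Zofia's share ($120,000) is divided into 3 shares of $40,000: Efua, Ilse, and Yolanda each take $40,000.
Alma's share ($120,000) is divided into 2 shares of $60,000: Gwendolyn and Hanna each take $60,000.

Ruthie: $320,000; Lena: $120,000; Paloma: $120,000; Efua: $40,000; Ilse: $40,000; Yolanda: $40,000; Gwendolyn: $60,000; Hanna: $60,000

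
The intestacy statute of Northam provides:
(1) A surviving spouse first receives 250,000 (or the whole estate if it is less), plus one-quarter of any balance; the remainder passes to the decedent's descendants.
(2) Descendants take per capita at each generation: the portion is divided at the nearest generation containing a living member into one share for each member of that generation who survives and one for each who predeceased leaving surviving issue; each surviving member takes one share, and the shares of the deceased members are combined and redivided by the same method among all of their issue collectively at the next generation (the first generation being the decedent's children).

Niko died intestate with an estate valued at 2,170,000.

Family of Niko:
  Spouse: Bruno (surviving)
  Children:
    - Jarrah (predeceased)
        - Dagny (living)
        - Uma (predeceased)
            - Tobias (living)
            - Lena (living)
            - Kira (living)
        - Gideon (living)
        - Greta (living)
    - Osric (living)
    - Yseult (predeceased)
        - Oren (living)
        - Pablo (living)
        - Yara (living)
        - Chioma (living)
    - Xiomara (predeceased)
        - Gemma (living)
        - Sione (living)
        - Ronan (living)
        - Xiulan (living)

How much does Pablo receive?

Pablo receives 90,000.

Bruno first takes 250,000, leaving a balance of 1,920,000. Bruno then takes one-quarter of the balance (480,000), for a total of 730,000. The remaining 1,440,000 passes to the descendants.
The descendants' portion (1,440,000) is divided at the children's generation into 4 shares of 360,000. Osric takes 360,000. The 3 shares of the deceased (Jarrah, Yseult, and Xiomara) are combined into a pool of 1,080,000.
That pool (1,080,000) is divided at the grandchildren's generation into 12 shares of 90,000. Dagny, Gideon, Greta, Oren, Pablo, Yara, Chioma, Gemma, Sione, Ronan, and Xiulan each take 90,000. The remaining share for the deceased Uma (90,000) is carried to the next generation.
That pool (90,000) is divided at the great-grandchildren's generation equally among Tobias, Lena, and Kira: 30,000 each.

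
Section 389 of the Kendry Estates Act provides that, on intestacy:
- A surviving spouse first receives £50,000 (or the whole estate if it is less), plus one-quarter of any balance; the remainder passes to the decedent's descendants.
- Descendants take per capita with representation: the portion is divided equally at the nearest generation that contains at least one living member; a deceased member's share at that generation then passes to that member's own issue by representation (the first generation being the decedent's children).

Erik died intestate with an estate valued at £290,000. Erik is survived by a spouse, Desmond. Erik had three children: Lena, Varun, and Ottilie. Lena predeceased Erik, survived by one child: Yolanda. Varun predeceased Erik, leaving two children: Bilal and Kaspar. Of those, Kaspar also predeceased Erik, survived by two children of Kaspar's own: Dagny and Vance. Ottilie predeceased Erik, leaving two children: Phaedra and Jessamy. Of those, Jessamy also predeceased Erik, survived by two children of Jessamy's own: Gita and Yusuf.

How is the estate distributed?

Desmond first takes £50,000, leaving a balance of £240,000. Desmond then takes one-quarter of the balance (£60,000), for a total of £110,000. The remaining £180,000 passes to the descendants.
No child survives, so the initial division is made at the grandchildren's generation.
The descendants' portion (£180,000) is divided into 5 shares of £36,000: Yolanda, Bilal, and Phaedra each take £36,000; Kaspar's £36,000 share passes to Kaspar's issue; Jessamy's £36,000 share passes to Jessamy's issue.
Kaspar's share (£36,000) is divided into 2 shares of £18,000: Dagny and Vance each take £18,000.
Jessamy's share (£36,000) is divided into 2 shares of £18,000: Gita and Yusuf each take £18,000.

Desmond: £110,000; Yolanda: £36,000; Bilal: £36,000; Dagny: £18,000; Vance: £18,000; Phaedra: £36,000; Gita: £18,000; Yusuf: £18,000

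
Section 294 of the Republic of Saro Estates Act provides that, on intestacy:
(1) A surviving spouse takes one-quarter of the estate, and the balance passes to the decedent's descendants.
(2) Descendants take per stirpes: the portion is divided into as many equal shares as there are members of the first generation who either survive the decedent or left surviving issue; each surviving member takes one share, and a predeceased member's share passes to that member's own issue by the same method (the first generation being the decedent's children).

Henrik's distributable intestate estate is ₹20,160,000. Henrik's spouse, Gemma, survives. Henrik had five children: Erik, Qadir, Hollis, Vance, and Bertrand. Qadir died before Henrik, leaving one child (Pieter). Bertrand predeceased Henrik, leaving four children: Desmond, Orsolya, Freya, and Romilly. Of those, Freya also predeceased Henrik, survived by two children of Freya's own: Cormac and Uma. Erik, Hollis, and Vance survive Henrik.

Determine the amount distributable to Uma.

Gemma takes one-quarter of ₹20,160,000 = ₹5,040,000. The remaining ₹15,120,000 passes to the descendants.
The descendants' portion (₹15,120,000) is divided into 5 shares of ₹3,024,000: Erik, Hollis, and Vance each take ₹3,024,000; Qadir's ₹3,024,000 share passes to Qadir's issue; Bertrand's ₹3,024,000 share passes to Bertrand's issue.
Qadir's share (₹3,024,000) passes entirely to Pieter.
Bertrand's share (₹3,024,000) is divided into 4 shares of ₹756,000: Desmond, Orsolya, and Romilly each take ₹756,000; Freya's ₹756,000 share passes to Freya's issue.
Freya's share (₹756,000) is divided into 2 shares of ₹378,000: Cormac and Uma each take ₹378,000.

Uma receives ₹378,000.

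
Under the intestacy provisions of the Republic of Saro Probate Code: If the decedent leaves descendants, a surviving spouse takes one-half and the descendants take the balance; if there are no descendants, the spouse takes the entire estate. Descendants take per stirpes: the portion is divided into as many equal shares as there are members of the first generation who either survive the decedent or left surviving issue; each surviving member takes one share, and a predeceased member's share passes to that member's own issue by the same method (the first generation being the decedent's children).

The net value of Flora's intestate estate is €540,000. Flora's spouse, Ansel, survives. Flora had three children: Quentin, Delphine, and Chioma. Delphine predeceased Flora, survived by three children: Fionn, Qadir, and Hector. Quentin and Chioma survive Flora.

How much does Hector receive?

Ansel takes one-half of €540,000 = €270,000. The remaining €270,000 passes to the descendants.
The descendants' portion (€270,000) is divided into 3 shares of €90,000: Quentin and Chioma each take €90,000; Delphine's €90,000 share passes to Delphine's issue.
Delphine's share (€90,000) is divided into 3 shares of €30,000: Fionn, Qadir, and Hector each take €30,000.

Hector receives €30,000.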